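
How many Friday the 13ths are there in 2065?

3

Check the 13th of each month of 2065: Jan 13: Tue, Feb 13: Fri, Mar 13: Fri, Apr 13: Mon, May 13: Wed, Jun 13: Sat, Jul 13: Mon, Aug 13: Thu, Sep 13: Sun, Oct 13: Tue, Nov 13: Fri, Dec 13: Sun.
Friday occurs in February, March, November — 3 months.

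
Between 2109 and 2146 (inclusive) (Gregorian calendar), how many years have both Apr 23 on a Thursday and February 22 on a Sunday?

4

Check each year's weekday for Apr 23 and February 22:
  2109: Tue/Fri  2110: Wed/Sat  2111: Thu/Sun ✓  2112: Sat/Mon  2113: Sun/Wed  2114: Mon/Thu  2115: Tue/Fri  2116: Thu/Sat  2117: Fri/Mon  2118: Sat/Tue  2119: Sun/Wed  2120: Tue/Thu  2121: Wed/Sat  2122: Thu/Sun ✓  …(10 more)…  2133: Thu/Sun ✓  2134: Fri/Mon  2135: Sat/Tue  2136: Mon/Wed  2137: Tue/Fri  2138: Wed/Sat  2139: Thu/Sun ✓  2140: Sat/Mon  2141: Sun/Wed  2142: Mon/Thu  2143: Tue/Fri  2144: Thu/Sat  2145: Fri/Mon  2146: Sat/Tue
Both conditions hold in: 2111, 2122, 2133, 2139 — 4.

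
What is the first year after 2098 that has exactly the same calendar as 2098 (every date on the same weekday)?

2110

Two years share a calendar iff Jan 1 falls on the same weekday and both are leap or both are common. 2098: Jan 1 is Wednesday, common year.
2099: Jan 1 Thursday, common
2100: Jan 1 Friday, common
2101: Jan 1 Saturday, common
2102: Jan 1 Sunday, common
2103: Jan 1 Monday, common
2104: Jan 1 Tuesday, leap
2105: Jan 1 Thursday, common
2106: Jan 1 Friday, common
2107: Jan 1 Saturday, common
2108: Jan 1 Sunday, leap
2109: Jan 1 Tuesday, common
2110: Jan 1 Wednesday, common
2110 matches on both conditions.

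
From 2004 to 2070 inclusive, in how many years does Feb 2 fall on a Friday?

Track Feb 2's weekday year by year (advancing +1, or +2 across a Feb 29):
  2004: Mon  2005: Wed (+2)  2006: Thu (+1)  2007: Fri (+1) ✓  2008: Sat (+1)
  2009: Mon (+2)  2010: Tue (+1)  2011: Wed (+1)  2012: Thu (+1)  2013: Sat (+2)
  2014: Sun (+1)  2015: Mon (+1)  2016: Tue (+1)  2017: Thu (+2)  … (39 more years) …
  2057: Fri (+2) ✓  2058: Sat (+1)  2059: Sun (+1)  2060: Mon (+1)  2061: Wed (+2)
  2062: Thu (+1)  2063: Fri (+1) ✓  2064: Sat (+1)  2065: Mon (+2)  2066: Tue (+1)
  2067: Wed (+1)  2068: Thu (+1)  2069: Sat (+2)  2070: Sun (+1)
Friday years: 2007, 2018, 2024, 2029, 2035, 2046, 2052, 2057, 2063 — 9 in total.

9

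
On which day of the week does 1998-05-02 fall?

January 1, 1998 is a Thursday.
May 2 is day 122 of the year, i.e. 121 days after Jan 1.
121 mod 7 = 2, so advance 2 weekdays from Thursday: Saturday.

Saturday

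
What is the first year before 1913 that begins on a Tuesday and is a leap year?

1884

Jan 1 advances by 2 weekdays after a leap year and by 1 after a common year.
1913: Jan 1 is Wednesday.
1912: Monday (leap)
1911: Sunday
1910: Saturday
1909: Friday
1908: Wednesday (leap)
1907: Tuesday
1906: Monday
1905: Sunday
1904: Friday (leap)
1903: Thursday
1902: Wednesday
1901: Tuesday
1900: Monday
1899: Sunday
1898: Saturday
1897: Friday
1896: Wednesday (leap)
1895: Tuesday
1894: Monday
1893: Sunday
1892: Friday (leap)
1891: Thursday
1890: Wednesday
1889: Tuesday
1888: Sunday (leap)
1887: Saturday
1886: Friday
1885: Thursday
1884: Tuesday (leap)
1884 begins on a Tuesday and is a leap year.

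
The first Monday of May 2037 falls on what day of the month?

4

May 1, 2037 is a Friday, so the first Monday is the 4th.
The first Monday is 4 + 0 = 4.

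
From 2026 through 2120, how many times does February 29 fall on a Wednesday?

Leap years in 2026–2120: 23 of them.
Feb 29 weekday advances by 5 (mod 7) from one leap year to the next four years later (or differs when a century non-leap intervenes).
Leap-day weekdays: 2028:Tue 2032:Sun 2036:Fri 2040:Wed✓ 2044:Mon 2048:Sat 2052:Thu 2056:Tue 2060:Sun 2064:Fri 2068:Wed✓ 2072:Mon 2076:Sat 2080:Thu 2084:Tue 2088:Sun 2092:Fri 2096:Wed✓ 2104:Fri 2108:Wed✓ 2112:Mon 2116:Sat 2120:Thu
Wednesday: 2040, 2068, 2096, 2108 → 4.

4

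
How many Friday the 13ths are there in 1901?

2

Check the 13th of each month of 1901: Jan 13: Sun, Feb 13: Wed, Mar 13: Wed, Apr 13: Sat, May 13: Mon, Jun 13: Thu, Jul 13: Sat, Aug 13: Tue, Sep 13: Fri, Oct 13: Sun, Nov 13: Wed, Dec 13: Fri.
Friday occurs in September, December — 2 months.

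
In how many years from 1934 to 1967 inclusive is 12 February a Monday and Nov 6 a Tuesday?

4

Check each year's weekday for 12 February and Nov 6:
  1934: Mon/Tue ✓  1935: Tue/Wed  1936: Wed/Fri  1937: Fri/Sat  1938: Sat/Sun  1939: Sun/Mon  1940: Mon/Wed  1941: Wed/Thu  1942: Thu/Fri  1943: Fri/Sat  1944: Sat/Mon  1945: Mon/Tue ✓  1946: Tue/Wed  1947: Wed/Thu  …(6 more)…  1954: Fri/Sat  1955: Sat/Sun  1956: Sun/Tue  1957: Tue/Wed  1958: Wed/Thu  1959: Thu/Fri  1960: Fri/Sun  1961: Sun/Mon  1962: Mon/Tue ✓  1963: Tue/Wed  1964: Wed/Fri  1965: Fri/Sat  1966: Sat/Sun  1967: Sun/Mon
Both conditions hold in: 1934, 1945, 1951, 1962 — 4.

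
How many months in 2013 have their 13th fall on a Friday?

Check the 13th of each month of 2013: Jan 13: Sun, Feb 13: Wed, Mar 13: Wed, Apr 13: Sat, May 13: Mon, Jun 13: Thu, Jul 13: Sat, Aug 13: Tue, Sep 13: Fri, Oct 13: Sun, Nov 13: Wed, Dec 13: Fri.
Friday occurs in September, December — 2 months.

2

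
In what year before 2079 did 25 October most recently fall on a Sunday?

2076

From one year to the next, a fixed date's weekday advances by 1, or by 2 when a Feb 29 lies between the two dates.
2079: October 25 is Wednesday.
2078: Tuesday (−1)
2077: Monday (−1)
2076: Sunday (−1)
25 October falls on a Sunday in 2076.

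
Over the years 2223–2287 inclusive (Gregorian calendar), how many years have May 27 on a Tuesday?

10

Track May 27's weekday year by year (advancing +1, or +2 across a Feb 29):
  2223: Tue ✓  2224: Thu (+2)  2225: Fri (+1)  2226: Sat (+1)  2227: Sun (+1)
  2228: Tue (+2) ✓  2229: Wed (+1)  2230: Thu (+1)  2231: Fri (+1)  2232: Sun (+2)
  2233: Mon (+1)  2234: Tue (+1) ✓  2235: Wed (+1)  2236: Fri (+2)  … (37 more years) …
  2274: Wed (+1)  2275: Thu (+1)  2276: Sat (+2)  2277: Sun (+1)  2278: Mon (+1)
  2279: Tue (+1) ✓  2280: Thu (+2)  2281: Fri (+1)  2282: Sat (+1)  2283: Sun (+1)
  2284: Tue (+2) ✓  2285: Wed (+1)  2286: Thu (+1)  2287: Fri (+1)
Tuesday years: 2223, 2228, 2234, 2245, 2251, 2256, 2262, 2273, 2279, 2284 — 10 in total.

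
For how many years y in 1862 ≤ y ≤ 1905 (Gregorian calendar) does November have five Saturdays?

12

November has 30 days; it has five Saturdays when Saturday falls among the first (month-length − 28) days — i.e. when November 1 is one of Saturday/Friday.
November 1 by year: 1862:Sat✓ 1863:Sun 1864:Tue 1865:Wed 1866:Thu 1867:Fri✓ 1868:Sun 1869:Mon 1870:Tue 1871:Wed 1872:Fri✓ 1873:Sat✓ 1874:Sun 1875:Mon 1876:Wed …(14 more)… 1891:Sun 1892:Tue 1893:Wed 1894:Thu 1895:Fri✓ 1896:Sun 1897:Mon 1898:Tue 1899:Wed 1900:Thu 1901:Fri✓ 1902:Sat✓ 1903:Sun 1904:Tue 1905:Wed
Years with five Saturdays: 1862, 1867, 1872, 1873, 1878, 1879, 1884, 1889, 1890, 1895, 1901, 1902 → 12.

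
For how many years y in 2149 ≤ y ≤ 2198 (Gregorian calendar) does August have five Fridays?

22

August has 31 days; it has five Fridays when Friday falls among the first (month-length − 28) days — i.e. when August 1 is one of Friday/Thursday/Wednesday.
August 1 by year: 2149:Fri✓ 2150:Sat 2151:Sun 2152:Tue 2153:Wed✓ 2154:Thu✓ 2155:Fri✓ 2156:Sun 2157:Mon 2158:Tue 2159:Wed✓ 2160:Fri✓ 2161:Sat 2162:Sun 2163:Mon …(20 more)… 2184:Sun 2185:Mon 2186:Tue 2187:Wed✓ 2188:Fri✓ 2189:Sat 2190:Sun 2191:Mon 2192:Wed✓ 2193:Thu✓ 2194:Fri✓ 2195:Sat 2196:Mon 2197:Tue 2198:Wed✓
Years with five Fridays: 2149, 2153, 2154, 2155, 2159, 2160, 2164, 2165, 2166, 2170, 2171, 2176, 2177, 2181, 2182, 2183, 2187, 2188, 2192, 2193, 2194, 2198 → 22.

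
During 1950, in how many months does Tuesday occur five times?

4

A month of length L has five Tuesdays iff its first Tuesday is on day ≤ L−28 (so day 1–3 in a 31-day month, 1–2 in a 30-day month, day 1 in a leap February).
Checking each month of 1950: Jan starts Sun (31d) ✓; Feb starts Wed (28d); Mar starts Wed (31d); Apr starts Sat (30d); May starts Mon (31d) ✓; Jun starts Thu (30d); Jul starts Sat (31d); Aug starts Tue (31d) ✓; Sep starts Fri (30d); Oct starts Sun (31d) ✓; Nov starts Wed (30d); Dec starts Fri (31d).
Five-Tuesday months: January, May, August, October → 4.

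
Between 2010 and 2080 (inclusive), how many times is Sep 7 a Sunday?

9

Track Sep 7's weekday year by year (advancing +1, or +2 across a Feb 29):
  2010: Tue  2011: Wed (+1)  2012: Fri (+2)  2013: Sat (+1)  2014: Sun (+1) ✓
  2015: Mon (+1)  2016: Wed (+2)  2017: Thu (+1)  2018: Fri (+1)  2019: Sat (+1)
  2020: Mon (+2)  2021: Tue (+1)  2022: Wed (+1)  2023: Thu (+1)  … (43 more years) …
  2067: Wed (+1)  2068: Fri (+2)  2069: Sat (+1)  2070: Sun (+1) ✓  2071: Mon (+1)
  2072: Wed (+2)  2073: Thu (+1)  2074: Fri (+1)  2075: Sat (+1)  2076: Mon (+2)
  2077: Tue (+1)  2078: Wed (+1)  2079: Thu (+1)  2080: Sat (+2)
Sunday years: 2014, 2025, 2031, 2036, 2042, 2053, 2059, 2064, 2070 — 9 in total.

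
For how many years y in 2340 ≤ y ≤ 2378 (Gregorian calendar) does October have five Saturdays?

16

October has 31 days; it has five Saturdays when Saturday falls among the first (month-length − 28) days — i.e. when October 1 is one of Saturday/Friday/Thursday.
October 1 by year: 2340:Tue 2341:Wed 2342:Thu✓ 2343:Fri✓ 2344:Sun 2345:Mon 2346:Tue 2347:Wed 2348:Fri✓ 2349:Sat✓ 2350:Sun 2351:Mon 2352:Wed 2353:Thu✓ 2354:Fri✓ …(9 more)… 2364:Thu✓ 2365:Fri✓ 2366:Sat✓ 2367:Sun 2368:Tue 2369:Wed 2370:Thu✓ 2371:Fri✓ 2372:Sun 2373:Mon 2374:Tue 2375:Wed 2376:Fri✓ 2377:Sat✓ 2378:Sun
Years with five Saturdays: 2342, 2343, 2348, 2349, 2353, 2354, 2355, 2359, 2360, 2364, 2365, 2366, 2370, 2371, 2376, 2377 → 16.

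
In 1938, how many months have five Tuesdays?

4

A month of length L has five Tuesdays iff its first Tuesday is on day ≤ L−28 (so day 1–3 in a 31-day month, 1–2 in a 30-day month, day 1 in a leap February).
Checking each month of 1938: Jan starts Sat (31d); Feb starts Tue (28d); Mar starts Tue (31d) ✓; Apr starts Fri (30d); May starts Sun (31d) ✓; Jun starts Wed (30d); Jul starts Fri (31d); Aug starts Mon (31d) ✓; Sep starts Thu (30d); Oct starts Sat (31d); Nov starts Tue (30d) ✓; Dec starts Thu (31d).
Five-Tuesday months: March, May, August, November → 4.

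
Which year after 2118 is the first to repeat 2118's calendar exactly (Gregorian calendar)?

2129

Two years share a calendar iff Jan 1 falls on the same weekday and both are leap or both are common. 2118: Jan 1 is Saturday, common year.
2119: Jan 1 Sunday, common
2120: Jan 1 Monday, leap
2121: Jan 1 Wednesday, common
2122: Jan 1 Thursday, common
2123: Jan 1 Friday, common
2124: Jan 1 Saturday, leap
2125: Jan 1 Monday, common
2126: Jan 1 Tuesday, common
2127: Jan 1 Wednesday, common
2128: Jan 1 Thursday, leap
2129: Jan 1 Saturday, common
2129 matches on both conditions.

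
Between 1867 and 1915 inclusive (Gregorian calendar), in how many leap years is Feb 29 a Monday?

Leap years in 1867–1915: 11 of them.
Feb 29 weekday advances by 5 (mod 7) from one leap year to the next four years later (or differs when a century non-leap intervenes).
Leap-day weekdays: 1868:Sat 1872:Thu 1876:Tue 1880:Sun 1884:Fri 1888:Wed 1892:Mon✓ 1896:Sat 1904:Mon✓ 1908:Sat 1912:Thu
Monday: 1892, 1904 → 2.

2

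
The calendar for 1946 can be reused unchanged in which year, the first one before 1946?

Two years share a calendar iff Jan 1 falls on the same weekday and both are leap or both are common. 1946: Jan 1 is Tuesday, common year.
1945: Jan 1 Monday, common
1944: Jan 1 Saturday, leap
1943: Jan 1 Friday, common
1942: Jan 1 Thursday, common
1941: Jan 1 Wednesday, common
1940: Jan 1 Monday, leap
1939: Jan 1 Sunday, common
1938: Jan 1 Saturday, common
1937: Jan 1 Friday, common
1936: Jan 1 Wednesday, leap
1935: Jan 1 Tuesday, common
1935 matches on both conditions.

1935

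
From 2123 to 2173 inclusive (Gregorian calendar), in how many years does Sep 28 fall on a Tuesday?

8

Track Sep 28's weekday year by year (advancing +1, or +2 across a Feb 29):
  2123: Tue ✓  2124: Thu (+2)  2125: Fri (+1)  2126: Sat (+1)  2127: Sun (+1)
  2128: Tue (+2) ✓  2129: Wed (+1)  2130: Thu (+1)  2131: Fri (+1)  2132: Sun (+2)
  2133: Mon (+1)  2134: Tue (+1) ✓  2135: Wed (+1)  2136: Fri (+2)  … (23 more years) …
  2160: Sun (+2)  2161: Mon (+1)  2162: Tue (+1) ✓  2163: Wed (+1)  2164: Fri (+2)
  2165: Sat (+1)  2166: Sun (+1)  2167: Mon (+1)  2168: Wed (+2)  2169: Thu (+1)
  2170: Fri (+1)  2171: Sat (+1)  2172: Mon (+2)  2173: Tue (+1) ✓
Tuesday years: 2123, 2128, 2134, 2145, 2151, 2156, 2162, 2173 — 8 in total.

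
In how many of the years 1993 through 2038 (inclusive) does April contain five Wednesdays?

April has 30 days; it has five Wednesdays when Wednesday falls among the first (month-length − 28) days — i.e. when April 1 is one of Wednesday/Tuesday.
April 1 by year: 1993:Thu 1994:Fri 1995:Sat 1996:Mon 1997:Tue✓ 1998:Wed✓ 1999:Thu 2000:Sat 2001:Sun 2002:Mon 2003:Tue✓ 2004:Thu 2005:Fri 2006:Sat 2007:Sun …(16 more)… 2024:Mon 2025:Tue✓ 2026:Wed✓ 2027:Thu 2028:Sat 2029:Sun 2030:Mon 2031:Tue✓ 2032:Thu 2033:Fri 2034:Sat 2035:Sun 2036:Tue✓ 2037:Wed✓ 2038:Thu
Years with five Wednesdays: 1997, 1998, 2003, 2008, 2009, 2014, 2015, 2020, 2025, 2026, 2031, 2036, 2037 → 13.

13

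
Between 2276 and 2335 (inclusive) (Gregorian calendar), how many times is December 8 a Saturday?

Track December 8's weekday year by year (advancing +1, or +2 across a Feb 29):
  2276: Fri  2277: Sat (+1) ✓  2278: Sun (+1)  2279: Mon (+1)  2280: Wed (+2)
  2281: Thu (+1)  2282: Fri (+1)  2283: Sat (+1) ✓  2284: Mon (+2)  2285: Tue (+1)
  2286: Wed (+1)  2287: Thu (+1)  2288: Sat (+2) ✓  2289: Sun (+1)  … (32 more years) …
  2322: Fri (+1)  2323: Sat (+1) ✓  2324: Mon (+2)  2325: Tue (+1)  2326: Wed (+1)
  2327: Thu (+1)  2328: Sat (+2) ✓  2329: Sun (+1)  2330: Mon (+1)  2331: Tue (+1)
  2332: Thu (+2)  2333: Fri (+1)  2334: Sat (+1) ✓  2335: Sun (+1)
Saturday years: 2277, 2283, 2288, 2294, 2300, 2306, 2317, 2323, 2328, 2334 — 10 in total.

10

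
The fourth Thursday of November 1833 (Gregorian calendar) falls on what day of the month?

28

November 1, 1833 is a Friday, so the first Thursday is the 7th.
The fourth Thursday is 7 + 21 = 28.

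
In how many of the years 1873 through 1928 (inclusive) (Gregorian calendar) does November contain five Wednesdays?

16

November has 30 days; it has five Wednesdays when Wednesday falls among the first (month-length − 28) days — i.e. when November 1 is one of Wednesday/Tuesday.
November 1 by year: 1873:Sat 1874:Sun 1875:Mon 1876:Wed✓ 1877:Thu 1878:Fri 1879:Sat 1880:Mon 1881:Tue✓ 1882:Wed✓ 1883:Thu 1884:Sat 1885:Sun 1886:Mon 1887:Tue✓ …(26 more)… 1914:Sun 1915:Mon 1916:Wed✓ 1917:Thu 1918:Fri 1919:Sat 1920:Mon 1921:Tue✓ 1922:Wed✓ 1923:Thu 1924:Sat 1925:Sun 1926:Mon 1927:Tue✓ 1928:Thu
Years with five Wednesdays: 1876, 1881, 1882, 1887, 1892, 1893, 1898, 1899, 1904, 1905, 1910, 1911, 1916, 1921, 1922, 1927 → 16.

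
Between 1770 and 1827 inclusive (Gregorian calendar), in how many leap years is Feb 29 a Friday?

Leap years in 1770–1827: 13 of them.
Feb 29 weekday advances by 5 (mod 7) from one leap year to the next four years later (or differs when a century non-leap intervenes).
Leap-day weekdays: 1772:Sat 1776:Thu 1780:Tue 1784:Sun 1788:Fri✓ 1792:Wed 1796:Mon 1804:Wed 1808:Mon 1812:Sat 1816:Thu 1820:Tue 1824:Sun
Friday: 1788 → 1.

1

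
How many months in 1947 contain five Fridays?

4

A month of length L has five Fridays iff its first Friday is on day ≤ L−28 (so day 1–3 in a 31-day month, 1–2 in a 30-day month, day 1 in a leap February).
Checking each month of 1947: Jan starts Wed (31d) ✓; Feb starts Sat (28d); Mar starts Sat (31d); Apr starts Tue (30d); May starts Thu (31d) ✓; Jun starts Sun (30d); Jul starts Tue (31d); Aug starts Fri (31d) ✓; Sep starts Mon (30d); Oct starts Wed (31d) ✓; Nov starts Sat (30d); Dec starts Mon (31d).
Five-Friday months: January, May, August, October → 4.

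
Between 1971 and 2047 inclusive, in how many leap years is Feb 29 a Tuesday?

Leap years in 1971–2047: 19 of them.
Feb 29 weekday advances by 5 (mod 7) from one leap year to the next four years later (or differs when a century non-leap intervenes).
Leap-day weekdays: 1972:Tue✓ 1976:Sun 1980:Fri 1984:Wed 1988:Mon 1992:Sat 1996:Thu 2000:Tue✓ 2004:Sun 2008:Fri 2012:Wed 2016:Mon 2020:Sat 2024:Thu 2028:Tue✓ 2032:Sun 2036:Fri 2040:Wed 2044:Mon
Tuesday: 1972, 2000, 2028 → 3.

3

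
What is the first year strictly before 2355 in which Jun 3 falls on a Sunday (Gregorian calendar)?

2351

From one year to the next, a fixed date's weekday advances by 1, or by 2 when a Feb 29 lies between the two dates.
2355: June 3 is Friday.
2354: Thursday (−1)
2353: Wednesday (−1)
2352: Tuesday (−1)
2351: Sunday (−2)
Jun 3 falls on a Sunday in 2351.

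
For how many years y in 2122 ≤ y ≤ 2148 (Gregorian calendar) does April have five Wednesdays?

April has 30 days; it has five Wednesdays when Wednesday falls among the first (month-length − 28) days — i.e. when April 1 is one of Wednesday/Tuesday.
April 1 by year: 2122:Wed✓ 2123:Thu 2124:Sat 2125:Sun 2126:Mon 2127:Tue✓ 2128:Thu 2129:Fri 2130:Sat 2131:Sun 2132:Tue✓ 2133:Wed✓ 2134:Thu 2135:Fri 2136:Sun 2137:Mon 2138:Tue✓ 2139:Wed✓ 2140:Fri 2141:Sat 2142:Sun 2143:Mon 2144:Wed✓ 2145:Thu 2146:Fri 2147:Sat 2148:Mon
Years with five Wednesdays: 2122, 2127, 2132, 2133, 2138, 2139, 2144 → 7.

7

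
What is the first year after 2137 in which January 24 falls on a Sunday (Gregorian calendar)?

From one year to the next, a fixed date's weekday advances by 1, or by 2 when a Feb 29 lies between the two dates.
2137: January 24 is Thursday.
2138: Friday (+1)
2139: Saturday (+1)
2140: Sunday (+1)
January 24 falls on a Sunday in 2140.

2140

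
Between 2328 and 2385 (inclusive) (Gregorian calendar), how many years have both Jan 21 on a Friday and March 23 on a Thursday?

2

Check each year's weekday for Jan 21 and March 23:
  2328: Sat/Fri  2329: Mon/Sat  2330: Tue/Sun  2331: Wed/Mon  2332: Thu/Wed  2333: Sat/Thu  2334: Sun/Fri  2335: Mon/Sat  2336: Tue/Mon  2337: Thu/Tue  2338: Fri/Wed  2339: Sat/Thu  2340: Sun/Sat  2341: Tue/Sun  …(30 more)…  2372: Fri/Thu ✓  2373: Sun/Fri  2374: Mon/Sat  2375: Tue/Sun  2376: Wed/Tue  2377: Fri/Wed  2378: Sat/Thu  2379: Sun/Fri  2380: Mon/Sun  2381: Wed/Mon  2382: Thu/Tue  2383: Fri/Wed  2384: Sat/Fri  2385: Mon/Sat
Both conditions hold in: 2344, 2372 — 2.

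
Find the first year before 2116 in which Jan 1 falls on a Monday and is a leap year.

Jan 1 advances by 2 weekdays after a leap year and by 1 after a common year.
2116: Jan 1 is Wednesday (leap).
2115: Tuesday
2114: Monday
2113: Sunday
2112: Friday (leap)
2111: Thursday
2110: Wednesday
2109: Tuesday
2108: Sunday (leap)
2107: Saturday
2106: Friday
2105: Thursday
2104: Tuesday (leap)
2103: Monday
2102: Sunday
2101: Saturday
2100: Friday
2099: Thursday
2098: Wednesday
2097: Tuesday
2096: Sunday (leap)
2095: Saturday
2094: Friday
2093: Thursday
2092: Tuesday (leap)
2091: Monday
2090: Sunday
2089: Saturday
2088: Thursday (leap)
2087: Wednesday
2086: Tuesday
2085: Monday
2084: Saturday (leap)
2083: Friday
2082: Thursday
2081: Wednesday
2080: Monday (leap)
2080 begins on a Monday and is a leap year.

2080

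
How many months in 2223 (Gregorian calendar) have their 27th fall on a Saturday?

2

Check the 27th of each month of 2223: Jan 27: Mon, Feb 27: Thu, Mar 27: Thu, Apr 27: Sun, May 27: Tue, Jun 27: Fri, Jul 27: Sun, Aug 27: Wed, Sep 27: Sat, Oct 27: Mon, Nov 27: Thu, Dec 27: Sat.
Saturday occurs in September, December — 2 months.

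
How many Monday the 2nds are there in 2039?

Check the 2nd of each month of 2039: Jan 2: Sun, Feb 2: Wed, Mar 2: Wed, Apr 2: Sat, May 2: Mon, Jun 2: Thu, Jul 2: Sat, Aug 2: Tue, Sep 2: Fri, Oct 2: Sun, Nov 2: Wed, Dec 2: Fri.
Monday occurs in May — 1 month.

1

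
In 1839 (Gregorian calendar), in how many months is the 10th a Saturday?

1

Check the 10th of each month of 1839: Jan 10: Thu, Feb 10: Sun, Mar 10: Sun, Apr 10: Wed, May 10: Fri, Jun 10: Mon, Jul 10: Wed, Aug 10: Sat, Sep 10: Tue, Oct 10: Thu, Nov 10: Sun, Dec 10: Tue.
Saturday occurs in August — 1 month.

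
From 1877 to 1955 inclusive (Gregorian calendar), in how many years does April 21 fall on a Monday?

11

Track April 21's weekday year by year (advancing +1, or +2 across a Feb 29):
  1877: Sat  1878: Sun (+1)  1879: Mon (+1) ✓  1880: Wed (+2)  1881: Thu (+1)
  1882: Fri (+1)  1883: Sat (+1)  1884: Mon (+2) ✓  1885: Tue (+1)  1886: Wed (+1)
  1887: Thu (+1)  1888: Sat (+2)  1889: Sun (+1)  1890: Mon (+1) ✓  … (51 more years) …
  1942: Tue (+1)  1943: Wed (+1)  1944: Fri (+2)  1945: Sat (+1)  1946: Sun (+1)
  1947: Mon (+1) ✓  1948: Wed (+2)  1949: Thu (+1)  1950: Fri (+1)  1951: Sat (+1)
  1952: Mon (+2) ✓  1953: Tue (+1)  1954: Wed (+1)  1955: Thu (+1)
Monday years: 1879, 1884, 1890, 1902, 1913, 1919, 1924, 1930, 1941, 1947, 1952 — 11 in total.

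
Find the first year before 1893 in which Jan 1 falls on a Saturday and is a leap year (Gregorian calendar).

1876

Jan 1 advances by 2 weekdays after a leap year and by 1 after a common year.
1893: Jan 1 is Sunday.
1892: Friday (leap)
1891: Thursday
1890: Wednesday
1889: Tuesday
1888: Sunday (leap)
1887: Saturday
1886: Friday
1885: Thursday
1884: Tuesday (leap)
1883: Monday
1882: Sunday
1881: Saturday
1880: Thursday (leap)
1879: Wednesday
1878: Tuesday
1877: Monday
1876: Saturday (leap)
1876 begins on a Saturday and is a leap year.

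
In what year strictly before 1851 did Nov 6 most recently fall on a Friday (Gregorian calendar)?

1846

From one year to the next, a fixed date's weekday advances by 1, or by 2 when a Feb 29 lies between the two dates.
1851: November 6 is Thursday.
1850: Wednesday (−1)
1849: Tuesday (−1)
1848: Monday (−1)
1847: Saturday (−2)
1846: Friday (−1)
Nov 6 falls on a Friday in 1846.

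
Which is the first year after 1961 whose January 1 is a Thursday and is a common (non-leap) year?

1970

Jan 1 advances by 2 weekdays after a leap year and by 1 after a common year.
1961: Jan 1 is Sunday.
1962: Monday
1963: Tuesday
1964: Wednesday (leap)
1965: Friday
1966: Saturday
1967: Sunday
1968: Monday (leap)
1969: Wednesday
1970: Thursday
1970 begins on a Thursday and is a common year.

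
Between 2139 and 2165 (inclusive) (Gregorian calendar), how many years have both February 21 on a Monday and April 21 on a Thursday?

Check each year's weekday for February 21 and April 21:
  2139: Sat/Tue  2140: Sun/Thu  2141: Tue/Fri  2142: Wed/Sat  2143: Thu/Sun  2144: Fri/Tue  2145: Sun/Wed  2146: Mon/Thu ✓  2147: Tue/Fri  2148: Wed/Sun  2149: Fri/Mon  2150: Sat/Tue  2151: Sun/Wed  2152: Mon/Fri  2153: Wed/Sat  2154: Thu/Sun  2155: Fri/Mon  2156: Sat/Wed  2157: Mon/Thu ✓  2158: Tue/Fri  2159: Wed/Sat  2160: Thu/Mon  2161: Sat/Tue  2162: Sun/Wed  2163: Mon/Thu ✓  2164: Tue/Sat  2165: Thu/Sun
Both conditions hold in: 2146, 2157, 2163 — 3.

3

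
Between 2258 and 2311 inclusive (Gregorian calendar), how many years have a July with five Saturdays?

24

July has 31 days; it has five Saturdays when Saturday falls among the first (month-length − 28) days — i.e. when July 1 is one of Saturday/Friday/Thursday.
July 1 by year: 2258:Thu✓ 2259:Fri✓ 2260:Sun 2261:Mon 2262:Tue 2263:Wed 2264:Fri✓ 2265:Sat✓ 2266:Sun 2267:Mon 2268:Wed 2269:Thu✓ 2270:Fri✓ 2271:Sat✓ 2272:Mon …(24 more)… 2297:Thu✓ 2298:Fri✓ 2299:Sat✓ 2300:Sun 2301:Mon 2302:Tue 2303:Wed 2304:Fri✓ 2305:Sat✓ 2306:Sun 2307:Mon 2308:Wed 2309:Thu✓ 2310:Fri✓ 2311:Sat✓
Years with five Saturdays: 2258, 2259, 2264, 2265, 2269, 2270, 2271, 2275, 2276, 2280, 2281, 2282, 2286, 2287, 2292, 2293, 2297, 2298, 2299, 2304, 2305, 2309, 2310, 2311 → 24.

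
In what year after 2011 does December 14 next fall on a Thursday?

2017

From one year to the next, a fixed date's weekday advances by 1, or by 2 when a Feb 29 lies between the two dates.
2011: December 14 is Wednesday.
2012: Friday (+2)
2013: Saturday (+1)
2014: Sunday (+1)
2015: Monday (+1)
2016: Wednesday (+2)
2017: Thursday (+1)
December 14 falls on a Thursday in 2017.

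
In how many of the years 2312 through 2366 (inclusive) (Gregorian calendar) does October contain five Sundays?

23

October has 31 days; it has five Sundays when Sunday falls among the first (month-length − 28) days — i.e. when October 1 is one of Sunday/Saturday/Friday.
October 1 by year: 2312:Tue 2313:Wed 2314:Thu 2315:Fri✓ 2316:Sun✓ 2317:Mon 2318:Tue 2319:Wed 2320:Fri✓ 2321:Sat✓ 2322:Sun✓ 2323:Mon 2324:Wed 2325:Thu 2326:Fri✓ …(25 more)… 2352:Wed 2353:Thu 2354:Fri✓ 2355:Sat✓ 2356:Mon 2357:Tue 2358:Wed 2359:Thu 2360:Sat✓ 2361:Sun✓ 2362:Mon 2363:Tue 2364:Thu 2365:Fri✓ 2366:Sat✓
Years with five Sundays: 2315, 2316, 2320, 2321, 2322, 2326, 2327, 2332, 2333, 2337, 2338, 2339, 2343, 2344, 2348, 2349, 2350, 2354, 2355, 2360, 2361, 2365, 2366 → 23.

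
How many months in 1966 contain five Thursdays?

A month of length L has five Thursdays iff its first Thursday is on day ≤ L−28 (so day 1–3 in a 31-day month, 1–2 in a 30-day month, day 1 in a leap February).
Checking each month of 1966: Jan starts Sat (31d); Feb starts Tue (28d); Mar starts Tue (31d) ✓; Apr starts Fri (30d); May starts Sun (31d); Jun starts Wed (30d) ✓; Jul starts Fri (31d); Aug starts Mon (31d); Sep starts Thu (30d) ✓; Oct starts Sat (31d); Nov starts Tue (30d); Dec starts Thu (31d) ✓.
Five-Thursday months: March, June, September, December → 4.

4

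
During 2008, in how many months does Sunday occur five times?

4

A month of length L has five Sundays iff its first Sunday is on day ≤ L−28 (so day 1–3 in a 31-day month, 1–2 in a 30-day month, day 1 in a leap February).
Checking each month of 2008: Jan starts Tue (31d); Feb starts Fri (29d); Mar starts Sat (31d) ✓; Apr starts Tue (30d); May starts Thu (31d); Jun starts Sun (30d) ✓; Jul starts Tue (31d); Aug starts Fri (31d) ✓; Sep starts Mon (30d); Oct starts Wed (31d); Nov starts Sat (30d) ✓; Dec starts Mon (31d).
Five-Sunday months: March, June, August, November → 4.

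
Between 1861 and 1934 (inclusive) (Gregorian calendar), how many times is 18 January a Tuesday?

9

Track 18 January's weekday year by year (advancing +1, or +2 across a Feb 29):
  1861: Fri  1862: Sat (+1)  1863: Sun (+1)  1864: Mon (+1)  1865: Wed (+2)
  1866: Thu (+1)  1867: Fri (+1)  1868: Sat (+1)  1869: Mon (+2)  1870: Tue (+1) ✓
  1871: Wed (+1)  1872: Thu (+1)  1873: Sat (+2)  1874: Sun (+1)  … (46 more years) …
  1921: Tue (+2) ✓  1922: Wed (+1)  1923: Thu (+1)  1924: Fri (+1)  1925: Sun (+2)
  1926: Mon (+1)  1927: Tue (+1) ✓  1928: Wed (+1)  1929: Fri (+2)  1930: Sat (+1)
  1931: Sun (+1)  1932: Mon (+1)  1933: Wed (+2)  1934: Thu (+1)
Tuesday years: 1870, 1876, 1881, 1887, 1898, 1910, 1916, 1921, 1927 — 9 in total.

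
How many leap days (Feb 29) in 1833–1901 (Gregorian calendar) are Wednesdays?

Leap years in 1833–1901: 16 of them.
Feb 29 weekday advances by 5 (mod 7) from one leap year to the next four years later (or differs when a century non-leap intervenes).
Leap-day weekdays: 1836:Mon 1840:Sat 1844:Thu 1848:Tue 1852:Sun 1856:Fri 1860:Wed✓ 1864:Mon 1868:Sat 1872:Thu 1876:Tue 1880:Sun 1884:Fri 1888:Wed✓ 1892:Mon 1896:Sat
Wednesday: 1860, 1888 → 2.

2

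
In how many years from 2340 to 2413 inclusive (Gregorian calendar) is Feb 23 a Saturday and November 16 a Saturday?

8

Check each year's weekday for Feb 23 and November 16:
  2340: Fri/Sat  2341: Sun/Sun  2342: Mon/Mon  2343: Tue/Tue  2344: Wed/Thu  2345: Fri/Fri  2346: Sat/Sat ✓  2347: Sun/Sun  2348: Mon/Tue  2349: Wed/Wed  2350: Thu/Thu  2351: Fri/Fri  2352: Sat/Sun  2353: Mon/Mon  …(46 more)…  2400: Wed/Thu  2401: Fri/Fri  2402: Sat/Sat ✓  2403: Sun/Sun  2404: Mon/Tue  2405: Wed/Wed  2406: Thu/Thu  2407: Fri/Fri  2408: Sat/Sun  2409: Mon/Mon  2410: Tue/Tue  2411: Wed/Wed  2412: Thu/Fri  2413: Sat/Sat ✓
Both conditions hold in: 2346, 2357, 2363, 2374, 2385, 2391, 2402, 2413 — 8.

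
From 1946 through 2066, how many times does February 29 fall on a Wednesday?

4

Leap years in 1946–2066: 30 of them.
Feb 29 weekday advances by 5 (mod 7) from one leap year to the next four years later (or differs when a century non-leap intervenes).
Leap-day weekdays: 1948:Sun 1952:Fri 1956:Wed✓ 1960:Mon 1964:Sat 1968:Thu 1972:Tue 1976:Sun 1980:Fri 1984:Wed✓ 1988:Mon 1992:Sat 1996:Thu …(4 more)… 2016:Mon 2020:Sat 2024:Thu 2028:Tue 2032:Sun 2036:Fri 2040:Wed✓ 2044:Mon 2048:Sat 2052:Thu 2056:Tue 2060:Sun 2064:Fri
Wednesday: 1956, 1984, 2012, 2040 → 4.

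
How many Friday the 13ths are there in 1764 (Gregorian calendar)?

3

Check the 13th of each month of 1764: Jan 13: Fri, Feb 13: Mon, Mar 13: Tue, Apr 13: Fri, May 13: Sun, Jun 13: Wed, Jul 13: Fri, Aug 13: Mon, Sep 13: Thu, Oct 13: Sat, Nov 13: Tue, Dec 13: Thu.
Friday occurs in January, April, July — 3 months.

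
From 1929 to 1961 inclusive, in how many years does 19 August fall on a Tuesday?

Track 19 August's weekday year by year (advancing +1, or +2 across a Feb 29):
  1929: Mon  1930: Tue (+1) ✓  1931: Wed (+1)  1932: Fri (+2)  1933: Sat (+1)
  1934: Sun (+1)  1935: Mon (+1)  1936: Wed (+2)  1937: Thu (+1)  1938: Fri (+1)
  1939: Sat (+1)  1940: Mon (+2)  1941: Tue (+1) ✓  1942: Wed (+1)  … (5 more years) …
  1948: Thu (+2)  1949: Fri (+1)  1950: Sat (+1)  1951: Sun (+1)  1952: Tue (+2) ✓
  1953: Wed (+1)  1954: Thu (+1)  1955: Fri (+1)  1956: Sun (+2)  1957: Mon (+1)
  1958: Tue (+1) ✓  1959: Wed (+1)  1960: Fri (+2)  1961: Sat (+1)
Tuesday years: 1930, 1941, 1947, 1952, 1958 — 5 in total.

5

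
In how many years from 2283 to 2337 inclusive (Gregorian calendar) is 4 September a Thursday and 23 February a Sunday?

5

Check each year's weekday for 4 September and 23 February:
  2283: Tue/Fri  2284: Thu/Sat  2285: Fri/Mon  2286: Sat/Tue  2287: Sun/Wed  2288: Tue/Thu  2289: Wed/Sat  2290: Thu/Sun ✓  2291: Fri/Mon  2292: Sun/Tue  2293: Mon/Thu  2294: Tue/Fri  2295: Wed/Sat  2296: Fri/Sun  …(27 more)…  2324: Thu/Sat  2325: Fri/Mon  2326: Sat/Tue  2327: Sun/Wed  2328: Tue/Thu  2329: Wed/Sat  2330: Thu/Sun ✓  2331: Fri/Mon  2332: Sun/Tue  2333: Mon/Thu  2334: Tue/Fri  2335: Wed/Sat  2336: Fri/Sun  2337: Sat/Tue
Both conditions hold in: 2290, 2302, 2313, 2319, 2330 — 5.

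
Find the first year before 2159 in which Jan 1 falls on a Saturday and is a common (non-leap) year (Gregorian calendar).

Jan 1 advances by 2 weekdays after a leap year and by 1 after a common year.
2159: Jan 1 is Monday.
2158: Sunday
2157: Saturday
2157 begins on a Saturday and is a common year.

2157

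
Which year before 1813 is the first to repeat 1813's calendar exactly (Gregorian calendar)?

Two years share a calendar iff Jan 1 falls on the same weekday and both are leap or both are common. 1813: Jan 1 is Friday, common year.
1812: Jan 1 Wednesday, leap
1811: Jan 1 Tuesday, common
1810: Jan 1 Monday, common
1809: Jan 1 Sunday, common
1808: Jan 1 Friday, leap
1807: Jan 1 Thursday, common
1806: Jan 1 Wednesday, common
1805: Jan 1 Tuesday, common
1804: Jan 1 Sunday, leap
1803: Jan 1 Saturday, common
1802: Jan 1 Friday, common
1802 matches on both conditions.

1802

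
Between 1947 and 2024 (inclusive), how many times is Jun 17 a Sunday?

Track Jun 17's weekday year by year (advancing +1, or +2 across a Feb 29):
  1947: Tue  1948: Thu (+2)  1949: Fri (+1)  1950: Sat (+1)  1951: Sun (+1) ✓
  1952: Tue (+2)  1953: Wed (+1)  1954: Thu (+1)  1955: Fri (+1)  1956: Sun (+2) ✓
  1957: Mon (+1)  1958: Tue (+1)  1959: Wed (+1)  1960: Fri (+2)  … (50 more years) …
  2011: Fri (+1)  2012: Sun (+2) ✓  2013: Mon (+1)  2014: Tue (+1)  2015: Wed (+1)
  2016: Fri (+2)  2017: Sat (+1)  2018: Sun (+1) ✓  2019: Mon (+1)  2020: Wed (+2)
  2021: Thu (+1)  2022: Fri (+1)  2023: Sat (+1)  2024: Mon (+2)
Sunday years: 1951, 1956, 1962, 1973, 1979, 1984, 1990, 2001, 2007, 2012, 2018 — 11 in total.

11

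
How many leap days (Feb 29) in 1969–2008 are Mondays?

Leap years in 1969–2008: 10 of them.
Feb 29 weekday advances by 5 (mod 7) from one leap year to the next four years later (or differs when a century non-leap intervenes).
Leap-day weekdays: 1972:Tue 1976:Sun 1980:Fri 1984:Wed 1988:Mon✓ 1992:Sat 1996:Thu 2000:Tue 2004:Sun 2008:Fri
Monday: 1988 → 1.

1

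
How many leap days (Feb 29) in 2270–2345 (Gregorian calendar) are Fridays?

Leap years in 2270–2345: 18 of them.
Feb 29 weekday advances by 5 (mod 7) from one leap year to the next four years later (or differs when a century non-leap intervenes).
Leap-day weekdays: 2272:Thu 2276:Tue 2280:Sun 2284:Fri✓ 2288:Wed 2292:Mon 2296:Sat 2304:Mon 2308:Sat 2312:Thu 2316:Tue 2320:Sun 2324:Fri✓ 2328:Wed 2332:Mon 2336:Sat 2340:Thu 2344:Tue
Friday: 2284, 2324 → 2.

2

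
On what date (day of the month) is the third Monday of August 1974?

19

August 1, 1974 is a Thursday, so the first Monday is the 5th.
The third Monday is 5 + 14 = 19.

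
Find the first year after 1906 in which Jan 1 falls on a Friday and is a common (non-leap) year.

1909

Jan 1 advances by 2 weekdays after a leap year and by 1 after a common year.
1906: Jan 1 is Monday.
1907: Tuesday
1908: Wednesday (leap)
1909: Friday
1909 begins on a Friday and is a common year.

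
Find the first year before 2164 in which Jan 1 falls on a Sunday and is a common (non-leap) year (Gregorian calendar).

2158

Jan 1 advances by 2 weekdays after a leap year and by 1 after a common year.
2164: Jan 1 is Sunday (leap).
2163: Saturday
2162: Friday
2161: Thursday
2160: Tuesday (leap)
2159: Monday
2158: Sunday
2158 begins on a Sunday and is a common year.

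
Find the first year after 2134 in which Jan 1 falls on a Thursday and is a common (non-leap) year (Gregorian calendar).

2139

Jan 1 advances by 2 weekdays after a leap year and by 1 after a common year.
2134: Jan 1 is Friday.
2135: Saturday
2136: Sunday (leap)
2137: Tuesday
2138: Wednesday
2139: Thursday
2139 begins on a Thursday and is a common year.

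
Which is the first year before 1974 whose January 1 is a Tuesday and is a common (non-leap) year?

1963

Jan 1 advances by 2 weekdays after a leap year and by 1 after a common year.
1974: Jan 1 is Tuesday.
1973: Monday
1972: Saturday (leap)
1971: Friday
1970: Thursday
1969: Wednesday
1968: Monday (leap)
1967: Sunday
1966: Saturday
1965: Friday
1964: Wednesday (leap)
1963: Tuesday
1963 begins on a Tuesday and is a common year.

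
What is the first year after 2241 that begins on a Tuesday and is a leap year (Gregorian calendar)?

Jan 1 advances by 2 weekdays after a leap year and by 1 after a common year.
2241: Jan 1 is Friday.
2242: Saturday
2243: Sunday
2244: Monday (leap)
2245: Wednesday
2246: Thursday
2247: Friday
2248: Saturday (leap)
2249: Monday
2250: Tuesday
2251: Wednesday
2252: Thursday (leap)
2253: Saturday
2254: Sunday
2255: Monday
2256: Tuesday (leap)
2256 begins on a Tuesday and is a leap year.

2256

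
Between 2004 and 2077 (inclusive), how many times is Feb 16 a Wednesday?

10

Track Feb 16's weekday year by year (advancing +1, or +2 across a Feb 29):
  2004: Mon  2005: Wed (+2) ✓  2006: Thu (+1)  2007: Fri (+1)  2008: Sat (+1)
  2009: Mon (+2)  2010: Tue (+1)  2011: Wed (+1) ✓  2012: Thu (+1)  2013: Sat (+2)
  2014: Sun (+1)  2015: Mon (+1)  2016: Tue (+1)  2017: Thu (+2)  … (46 more years) …
  2064: Sat (+1)  2065: Mon (+2)  2066: Tue (+1)  2067: Wed (+1) ✓  2068: Thu (+1)
  2069: Sat (+2)  2070: Sun (+1)  2071: Mon (+1)  2072: Tue (+1)  2073: Thu (+2)
  2074: Fri (+1)  2075: Sat (+1)  2076: Sun (+1)  2077: Tue (+2)
Wednesday years: 2005, 2011, 2022, 2028, 2033, 2039, 2050, 2056, 2061, 2067 — 10 in total.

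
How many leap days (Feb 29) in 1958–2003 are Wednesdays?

1

Leap years in 1958–2003: 11 of them.
Feb 29 weekday advances by 5 (mod 7) from one leap year to the next four years later (or differs when a century non-leap intervenes).
Leap-day weekdays: 1960:Mon 1964:Sat 1968:Thu 1972:Tue 1976:Sun 1980:Fri 1984:Wed✓ 1988:Mon 1992:Sat 1996:Thu 2000:Tue
Wednesday: 1984 → 1.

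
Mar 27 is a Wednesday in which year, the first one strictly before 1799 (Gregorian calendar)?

1793

From one year to the next, a fixed date's weekday advances by 1, or by 2 when a Feb 29 lies between the two dates.
1799: March 27 is Wednesday.
1798: Tuesday (−1)
1797: Monday (−1)
1796: Sunday (−1)
1795: Friday (−2)
1794: Thursday (−1)
1793: Wednesday (−1)
Mar 27 falls on a Wednesday in 1793.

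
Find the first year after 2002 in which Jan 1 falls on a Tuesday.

Jan 1 advances by 2 weekdays after a leap year and by 1 after a common year.
2002: Jan 1 is Tuesday.
2003: Wednesday
2004: Thursday (leap)
2005: Saturday
2006: Sunday
2007: Monday
2008: Tuesday (leap)
2008 begins on a Tuesday

2008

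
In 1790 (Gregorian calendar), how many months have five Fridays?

5

A month of length L has five Fridays iff its first Friday is on day ≤ L−28 (so day 1–3 in a 31-day month, 1–2 in a 30-day month, day 1 in a leap February).
Checking each month of 1790: Jan starts Fri (31d) ✓; Feb starts Mon (28d); Mar starts Mon (31d); Apr starts Thu (30d) ✓; May starts Sat (31d); Jun starts Tue (30d); Jul starts Thu (31d) ✓; Aug starts Sun (31d); Sep starts Wed (30d); Oct starts Fri (31d) ✓; Nov starts Mon (30d); Dec starts Wed (31d) ✓.
Five-Friday months: January, April, July, October, December → 5.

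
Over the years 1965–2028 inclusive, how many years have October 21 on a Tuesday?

9

Track October 21's weekday year by year (advancing +1, or +2 across a Feb 29):
  1965: Thu  1966: Fri (+1)  1967: Sat (+1)  1968: Mon (+2)  1969: Tue (+1) ✓
  1970: Wed (+1)  1971: Thu (+1)  1972: Sat (+2)  1973: Sun (+1)  1974: Mon (+1)
  1975: Tue (+1) ✓  1976: Thu (+2)  1977: Fri (+1)  1978: Sat (+1)  … (36 more years) …
  2015: Wed (+1)  2016: Fri (+2)  2017: Sat (+1)  2018: Sun (+1)  2019: Mon (+1)
  2020: Wed (+2)  2021: Thu (+1)  2022: Fri (+1)  2023: Sat (+1)  2024: Mon (+2)
  2025: Tue (+1) ✓  2026: Wed (+1)  2027: Thu (+1)  2028: Sat (+2)
Tuesday years: 1969, 1975, 1980, 1986, 1997, 2003, 2008, 2014, 2025 — 9 in total.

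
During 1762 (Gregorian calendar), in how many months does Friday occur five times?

5

A month of length L has five Fridays iff its first Friday is on day ≤ L−28 (so day 1–3 in a 31-day month, 1–2 in a 30-day month, day 1 in a leap February).
Checking each month of 1762: Jan starts Fri (31d) ✓; Feb starts Mon (28d); Mar starts Mon (31d); Apr starts Thu (30d) ✓; May starts Sat (31d); Jun starts Tue (30d); Jul starts Thu (31d) ✓; Aug starts Sun (31d); Sep starts Wed (30d); Oct starts Fri (31d) ✓; Nov starts Mon (30d); Dec starts Wed (31d) ✓.
Five-Friday months: January, April, July, October, December → 5.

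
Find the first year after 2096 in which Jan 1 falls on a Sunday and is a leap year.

Jan 1 advances by 2 weekdays after a leap year and by 1 after a common year.
2096: Jan 1 is Sunday (leap).
2097: Tuesday
2098: Wednesday
2099: Thursday
2100: Friday
2101: Saturday
2102: Sunday
2103: Monday
2104: Tuesday (leap)
2105: Thursday
2106: Friday
2107: Saturday
2108: Sunday (leap)
2108 begins on a Sunday and is a leap year.

2108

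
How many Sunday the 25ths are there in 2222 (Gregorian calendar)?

1

Check the 25th of each month of 2222: Jan 25: Fri, Feb 25: Mon, Mar 25: Mon, Apr 25: Thu, May 25: Sat, Jun 25: Tue, Jul 25: Thu, Aug 25: Sun, Sep 25: Wed, Oct 25: Fri, Nov 25: Mon, Dec 25: Wed.
Sunday occurs in August — 1 month.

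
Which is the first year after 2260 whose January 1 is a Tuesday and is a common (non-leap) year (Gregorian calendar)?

Jan 1 advances by 2 weekdays after a leap year and by 1 after a common year.
2260: Jan 1 is Sunday (leap).
2261: Tuesday
2261 begins on a Tuesday and is a common year.

2261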